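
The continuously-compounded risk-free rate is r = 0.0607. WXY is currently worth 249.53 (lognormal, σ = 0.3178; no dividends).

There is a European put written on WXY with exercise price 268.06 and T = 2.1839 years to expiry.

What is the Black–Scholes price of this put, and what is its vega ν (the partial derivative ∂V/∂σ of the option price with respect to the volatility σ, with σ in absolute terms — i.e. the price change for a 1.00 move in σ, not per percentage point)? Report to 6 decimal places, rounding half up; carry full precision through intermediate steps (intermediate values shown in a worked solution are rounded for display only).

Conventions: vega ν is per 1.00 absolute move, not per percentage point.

price = 37.952660
ν = 137.654144

σ√T = 0.3178·√2.1839 = 0.469646
d₁ = (ln(S/K) + (r+σ²/2)T) / (σ√T) = (ln(249.53/268.06) + (0.0607+0.3178²/2)·2.1839) / 0.469646 = (-0.071632 + 0.242846) / 0.469646 = 0.364561
d₂ = d₁ − σ√T = 0.364561 − 0.469646 = -0.105084
e^{−rT} = 0.875848
N(−d₁) = 0.357720,  N(−d₂) = 0.541846
Put price V = K·e^{−rT}·N(−d₂) − S·N(−d₁) = 127.214410 − 89.261750 = 37.952660
φ(d₁) = (1/√(2π))·e^{−d₁²/2} = 0.373293
ν = S·φ(d₁)·√T = 137.654144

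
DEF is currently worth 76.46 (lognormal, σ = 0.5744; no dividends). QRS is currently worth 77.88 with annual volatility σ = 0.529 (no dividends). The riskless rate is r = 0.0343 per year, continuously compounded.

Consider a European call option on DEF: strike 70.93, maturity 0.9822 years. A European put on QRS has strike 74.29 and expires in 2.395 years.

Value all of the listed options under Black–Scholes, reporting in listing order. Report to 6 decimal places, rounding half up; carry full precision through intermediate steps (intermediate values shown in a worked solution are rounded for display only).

price(DEF call K=70.93) = 20.477223
price(QRS put K=74.29) = 18.790699

[DEF call K=70.93]
σ√T = 0.5744·√0.9822 = 0.569265
d₁ = (ln(S/K) + (r+σ²/2)T) / (σ√T) = (ln(76.46/70.93) + (0.0343+0.5744²/2)·0.9822) / 0.569265 = (0.075074 + 0.195721) / 0.569265 = 0.475692
d₂ = d₁ − σ√T = 0.475692 − 0.569265 = -0.093573
e^{−rT} = 0.966872
N(d₁) = 0.682853,  N(d₂) = 0.462724
price = S·N(d₁) − K·e^{−rT}·N(d₂) = 52.210958 − 31.733735 = 20.477223
[QRS put K=74.29]
σ√T = 0.529·√2.395 = 0.818669
d₁ = (ln(S/K) + (r+σ²/2)T) / (σ√T) = (ln(77.88/74.29) + (0.0343+0.529²/2)·2.395) / 0.818669 = (0.047193 + 0.417258) / 0.818669 = 0.567324
d₂ = d₁ − σ√T = 0.567324 − 0.818669 = -0.251345
e^{−rT} = 0.921135
N(−d₁) = 0.285247,  N(−d₂) = 0.599226
price = K·e^{−rT}·N(−d₂) − S·N(−d₁) = 41.005730 − 22.215031 = 18.790699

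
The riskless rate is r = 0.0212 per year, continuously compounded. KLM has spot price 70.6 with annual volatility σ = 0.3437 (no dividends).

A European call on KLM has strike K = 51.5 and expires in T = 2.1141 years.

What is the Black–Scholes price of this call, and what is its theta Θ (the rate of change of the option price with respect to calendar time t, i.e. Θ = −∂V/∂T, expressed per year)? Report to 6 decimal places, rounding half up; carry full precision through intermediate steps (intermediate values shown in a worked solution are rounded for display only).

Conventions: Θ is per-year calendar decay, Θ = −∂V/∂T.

price = 25.348555
Θ = -2.789193

σ√T = 0.3437·√2.1141 = 0.499738
d₁ = (ln(S/K) + (r+σ²/2)T) / (σ√T) = (ln(70.6/51.5) + (0.0212+0.3437²/2)·2.1141) / 0.499738 = (0.315448 + 0.169688) / 0.499738 = 0.970781
d₂ = d₁ − σ√T = 0.970781 − 0.499738 = 0.471043
e^{−rT} = 0.956171
N(d₁) = 0.834171,  N(d₂) = 0.681195
Call price V = S·N(d₁) − K·e^{−rT}·N(d₂) = 58.892502 − 33.543947 = 25.348555
φ(d₁) = (1/√(2π))·e^{−d₁²/2} = 0.249039
Θ = −S·φ(d₁)·σ/(2√T) − r·K·e^{−rT}·N(d₂) = −2.078062 − 0.711132 = -2.789193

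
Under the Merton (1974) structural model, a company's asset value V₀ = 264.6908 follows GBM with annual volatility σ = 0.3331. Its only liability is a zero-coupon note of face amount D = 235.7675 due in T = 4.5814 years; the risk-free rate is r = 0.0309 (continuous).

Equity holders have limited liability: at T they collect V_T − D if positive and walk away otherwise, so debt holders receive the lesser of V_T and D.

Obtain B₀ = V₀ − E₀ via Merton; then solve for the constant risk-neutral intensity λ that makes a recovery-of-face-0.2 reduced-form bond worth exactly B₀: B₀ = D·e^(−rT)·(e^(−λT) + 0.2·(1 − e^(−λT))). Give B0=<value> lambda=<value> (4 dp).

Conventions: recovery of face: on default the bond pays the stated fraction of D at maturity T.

B0=165.3005 lambda=0.0600

Work the structural quantities from V₀ = 264.6908 against face 235.7675:
d₁ = [ln(V₀/D) + (r + σ²/2)T] / (σ√T)
   = [ln(264.6908/235.7675) + (0.0309 + 0.5·0.3331²)·4.5814] / (0.3331·√4.5814)
   = [0.115716 + 0.395731] / 0.712974 = 0.717344
d₂ = d₁ − σ√T = 0.717344 − 0.712974 = 0.004370
N(d₁) = 0.763419,  N(d₂) = 0.501743,  e^(−rT) = 0.867999
E₀ = V₀·N(d₁) − D·e^(−rT)·N(d₂)
   = 264.6908·0.763419 − 235.7675·0.867999·0.501743 = 99.390315
B₀ = V₀ − E₀ = 264.6908 − 99.390315 = 165.300485
e^(−λT) = (B₀·e^(rT)/D − 0.2)/(1 − 0.2) = (165.3005·1.152076/235.7675 − 0.2)/0.8 = 0.75967419
λ = −ln(0.75967419)/4.5814 = 0.059996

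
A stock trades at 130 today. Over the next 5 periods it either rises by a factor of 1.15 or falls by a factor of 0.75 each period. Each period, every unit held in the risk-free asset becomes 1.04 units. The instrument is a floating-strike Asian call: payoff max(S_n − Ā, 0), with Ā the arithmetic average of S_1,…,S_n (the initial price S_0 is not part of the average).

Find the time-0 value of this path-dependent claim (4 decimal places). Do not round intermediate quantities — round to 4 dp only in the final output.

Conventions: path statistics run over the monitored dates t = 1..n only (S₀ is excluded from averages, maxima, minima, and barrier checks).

Risk-neutral up-probability p* = (R−d)/(u−d) = (1.04−0.75)/(1.15−0.75) = 0.7250; the claim prices as the p*-weighted sum of path payoffs discounted by R^5.
Enumerate all 2^5 = 32 price paths (U = up ×1.15, D = down ×0.75); each path with k up-moves has probability p*^k·(1−p*)^(5−k).
DDDDD: Ā=59.4902, payoff=0.0000, prob=0.001573
UDDDD: Ā=91.2184, payoff=0.0000, prob=0.004146
DUDDD: Ā=80.8184, payoff=0.0000, prob=0.004146
UUDDD: Ā=123.9215, payoff=0.0000, prob=0.010931
DDUDD: Ā=73.0184, payoff=0.0000, prob=0.004146
UDUDD: Ā=111.9615, payoff=0.0000, prob=0.010931
DUUDD: Ā=101.5615, payoff=0.0000, prob=0.010931
UUUDD: Ā=155.7276, payoff=0.0000, prob=0.028819
DDDUD: Ā=67.1684, payoff=0.0000, prob=0.004146
UDDUD: Ā=102.9915, payoff=0.0000, prob=0.010931
DUDUD: Ā=92.5915, payoff=0.0000, prob=0.010931
UUDUD: Ā=141.9736, payoff=0.0000, prob=0.028819
DDUUD: Ā=84.7915, payoff=0.0000, prob=0.010931
UDUUD: Ā=130.0136, payoff=0.0000, prob=0.028819
DUUUD: Ā=119.6136, payoff=0.0000, prob=0.028819
UUUUD: Ā=183.4075, payoff=0.0000, prob=0.075977
DDDDU: Ā=62.7809, payoff=0.0000, prob=0.004146
UDDDU: Ā=96.2640, payoff=0.0000, prob=0.010931
DUDDU: Ā=85.8640, payoff=0.0000, prob=0.010931
UUDDU: Ā=131.6581, payoff=0.0000, prob=0.028819
DDUDU: Ā=78.0640, payoff=0.0000, prob=0.010931
UDUDU: Ā=119.6981, payoff=0.0000, prob=0.028819
DUUDU: Ā=109.2981, payoff=1.9159, prob=0.028819
UUUDU: Ā=167.5904, payoff=2.9377, prob=0.075977
DDDUU: Ā=72.2140, payoff=0.3169, prob=0.010931
UDDUU: Ā=110.7281, payoff=0.4859, prob=0.028819
DUDUU: Ā=100.3281, payoff=10.8859, prob=0.028819
UUDUU: Ā=153.8364, payoff=16.6917, prob=0.075977
DDUUU: Ā=92.5281, payoff=18.6859, prob=0.028819
UDUUU: Ā=141.8764, payoff=28.6517, prob=0.075977
DUUUU: Ā=131.4764, payoff=39.0517, prob=0.075977
UUUUU: Ā=201.5972, payoff=59.8792, prob=0.200304
Price = Σ prob·payoff / R^5 = 19.554287 / 1.216653 = 16.0722

price = 16.0722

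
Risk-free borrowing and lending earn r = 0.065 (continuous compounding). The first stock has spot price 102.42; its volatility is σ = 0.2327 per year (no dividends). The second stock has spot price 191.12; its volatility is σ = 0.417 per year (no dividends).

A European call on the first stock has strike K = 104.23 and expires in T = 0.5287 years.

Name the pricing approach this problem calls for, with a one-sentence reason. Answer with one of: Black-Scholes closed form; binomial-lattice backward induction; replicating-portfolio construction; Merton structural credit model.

framework: Black-Scholes closed form

Key observation: everything needed for the exact continuous-time valuation of the European call on the first stock (strike 104.23) is given, and no feature rules the closed form out.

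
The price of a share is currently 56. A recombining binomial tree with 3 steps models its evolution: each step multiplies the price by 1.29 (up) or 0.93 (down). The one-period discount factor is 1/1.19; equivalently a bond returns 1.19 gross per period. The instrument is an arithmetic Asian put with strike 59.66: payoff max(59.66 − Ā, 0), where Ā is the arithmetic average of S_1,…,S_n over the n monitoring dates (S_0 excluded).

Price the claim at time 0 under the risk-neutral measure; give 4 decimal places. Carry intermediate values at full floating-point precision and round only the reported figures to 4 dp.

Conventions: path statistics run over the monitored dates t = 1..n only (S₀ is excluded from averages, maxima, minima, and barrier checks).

No-arbitrage gives p* = (R−d)/(u−d) = 0.7222: enumerate every path, weight its payoff by its p*-probability, and discount by R^3.
Enumerate all 2^3 = 8 price paths (U = up ×1.29, D = down ×0.93); each path with k up-moves has probability p*^k·(1−p*)^(3−k).
DDD: Ā=48.5195, payoff=11.1405, prob=0.021433
UDD: Ā=67.3012, payoff=0.0000, prob=0.055727
DUD: Ā=60.5812, payoff=0.0000, prob=0.055727
UUD: Ā=84.0320, payoff=0.0000, prob=0.144890
DDU: Ā=54.3316, payoff=5.3284, prob=0.055727
UDU: Ā=75.3632, payoff=0.0000, prob=0.144890
DUU: Ā=68.6432, payoff=0.0000, prob=0.144890
UUU: Ā=95.2147, payoff=0.0000, prob=0.376715
Price = Σ prob·payoff / R^3 = 0.535717 / 1.685159 = 0.3179

price = 0.3179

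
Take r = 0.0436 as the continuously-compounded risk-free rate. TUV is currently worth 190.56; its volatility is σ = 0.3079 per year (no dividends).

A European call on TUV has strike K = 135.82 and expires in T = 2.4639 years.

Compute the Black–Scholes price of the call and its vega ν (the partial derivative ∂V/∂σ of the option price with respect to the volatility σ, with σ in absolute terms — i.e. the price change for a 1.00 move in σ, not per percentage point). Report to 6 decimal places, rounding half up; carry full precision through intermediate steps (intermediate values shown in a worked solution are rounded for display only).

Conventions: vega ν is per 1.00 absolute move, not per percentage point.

σ√T = 0.3079·√2.4639 = 0.483305
d₁ = (ln(S/K) + (r+σ²/2)T) / (σ√T) = (ln(190.56/135.82) + (0.0436+0.3079²/2)·2.4639) / 0.483305 = (0.338637 + 0.224218) / 0.483305 = 1.164595
d₂ = d₁ − σ√T = 1.164595 − 0.483305 = 0.681290
e^{−rT} = 0.898143
N(d₁) = 0.877909,  N(d₂) = 0.752156
Call price V = S·N(d₁) − K·e^{−rT}·N(d₂) = 167.294246 − 91.752334 = 75.541912
φ(d₁) = (1/√(2π))·e^{−d₁²/2} = 0.202487
ν = S·φ(d₁)·√T = 60.567629

price = 75.541912
ν = 60.567629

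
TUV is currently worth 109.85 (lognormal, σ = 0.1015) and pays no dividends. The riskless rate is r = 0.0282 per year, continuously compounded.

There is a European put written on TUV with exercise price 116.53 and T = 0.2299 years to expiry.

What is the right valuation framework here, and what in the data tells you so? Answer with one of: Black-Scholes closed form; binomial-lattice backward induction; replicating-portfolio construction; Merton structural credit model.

framework: Black-Scholes closed form

Key observation: a European claim on TUV (strike 116.53) — a lognormal (GBM) underlying with constant rate and volatility — has an exact closed-form value; no lattice or capital structure is involved.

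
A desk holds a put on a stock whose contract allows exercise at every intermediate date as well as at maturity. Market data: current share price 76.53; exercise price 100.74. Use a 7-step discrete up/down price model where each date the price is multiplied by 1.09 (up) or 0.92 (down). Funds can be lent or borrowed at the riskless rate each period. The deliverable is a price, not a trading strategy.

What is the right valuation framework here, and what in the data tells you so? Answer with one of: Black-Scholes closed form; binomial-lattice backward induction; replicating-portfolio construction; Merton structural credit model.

framework: binomial-lattice backward induction

Key observation: the defining feature is the embedded early-exercise option across 7 discrete dates on the spot-76.53 tree; pricing the strike-100.74 put means working backward with an exercise test at every node.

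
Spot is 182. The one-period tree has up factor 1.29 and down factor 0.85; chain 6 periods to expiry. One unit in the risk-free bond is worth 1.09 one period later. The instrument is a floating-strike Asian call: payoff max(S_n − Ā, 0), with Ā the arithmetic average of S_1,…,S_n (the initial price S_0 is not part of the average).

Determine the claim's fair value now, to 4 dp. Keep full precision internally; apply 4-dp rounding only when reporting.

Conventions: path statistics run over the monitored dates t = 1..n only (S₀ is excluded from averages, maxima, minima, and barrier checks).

Set p* = 0.5455 (from d < R < u); the path-dependent value is the discounted p*-expectation over all price paths.
Enumerate all 2^6 = 64 price paths (U = up ×1.29, D = down ×0.85); each path with k up-moves has probability p*^k·(1−p*)^(6−k).
DDDDDD: Ā=107.0611, payoff=0.0000, prob=0.008820
UDDDDD: Ā=162.4809, payoff=0.0000, prob=0.010584
DUDDDD: Ā=149.1343, payoff=0.0000, prob=0.010584
UUDDDD: Ā=226.3332, payoff=0.0000, prob=0.012701
DDUDDD: Ā=137.7896, payoff=0.0000, prob=0.010584
UDUDDD: Ā=209.1160, payoff=0.0000, prob=0.012701
DUUDDD: Ā=195.7693, payoff=0.0000, prob=0.012701
UUUDDD: Ā=297.1087, payoff=0.0000, prob=0.015241
DDDUDD: Ā=128.1466, payoff=0.0000, prob=0.010584
UDDUDD: Ā=194.4814, payoff=0.0000, prob=0.012701
DUDUDD: Ā=181.1347, payoff=0.0000, prob=0.012701
UUDUDD: Ā=274.8985, payoff=0.0000, prob=0.015241
DDUUDD: Ā=169.7900, payoff=0.0000, prob=0.012701
UDUUDD: Ā=257.6813, payoff=0.0000, prob=0.015241
DUUUDD: Ā=244.3347, payoff=0.0000, prob=0.015241
UUUUDD: Ā=370.8138, payoff=0.0000, prob=0.018289
DDDDUD: Ā=119.9501, payoff=0.0000, prob=0.010584
UDDDUD: Ā=182.0419, payoff=0.0000, prob=0.012701
DUDDUD: Ā=168.6953, payoff=0.0000, prob=0.012701
UUDDUD: Ā=256.0199, payoff=0.0000, prob=0.015241
DDUDUD: Ā=157.3506, payoff=0.7475, prob=0.012701
UDUDUD: Ā=238.8027, payoff=1.1344, prob=0.015241
DUUDUD: Ā=225.4560, payoff=14.4810, prob=0.015241
UUUDUD: Ā=342.1626, payoff=21.9771, prob=0.018289
DDDUUD: Ā=147.7076, payoff=10.3904, prob=0.012701
UDDUUD: Ā=224.1680, payoff=15.7690, prob=0.015241
DUDUUD: Ā=210.8214, payoff=29.1157, prob=0.015241
UUDUUD: Ā=319.9524, payoff=44.1873, prob=0.018289
DDUUUD: Ā=199.4767, payoff=40.4603, prob=0.015241
UDUUUD: Ā=302.7352, payoff=61.4045, prob=0.018289
DUUUUD: Ā=289.3886, payoff=74.7512, prob=0.018289
UUUUUD: Ā=439.1897, payoff=113.4459, prob=0.021947
DDDDDU: Ā=112.9831, payoff=0.0000, prob=0.010584
UDDDDU: Ā=171.4684, payoff=0.0000, prob=0.012701
DUDDDU: Ā=158.1217, payoff=0.0000, prob=0.012701
UUDDDU: Ā=239.9730, payoff=0.0000, prob=0.015241
DDUDDU: Ā=146.7771, payoff=11.3210, prob=0.012701
UDUDDU: Ā=222.7558, payoff=17.1812, prob=0.015241
DUUDDU: Ā=209.4091, payoff=30.5279, prob=0.015241
UUUDDU: Ā=317.8092, payoff=46.3306, prob=0.018289
DDDUDU: Ā=137.1341, payoff=20.9639, prob=0.012701
UDDUDU: Ā=208.1212, payoff=31.8159, prob=0.015241
DUDUDU: Ā=194.7745, payoff=45.1625, prob=0.015241
UUDUDU: Ā=295.5990, payoff=68.5408, prob=0.018289
DDUUDU: Ā=183.4299, payoff=56.5072, prob=0.015241
UDUUDU: Ā=278.3818, payoff=85.7580, prob=0.018289
DUUUDU: Ā=265.0351, payoff=99.1046, prob=0.018289
UUUUDU: Ā=402.2298, payoff=150.4059, prob=0.021947
DDDDUU: Ā=128.9376, payoff=29.1605, prob=0.012701
UDDDUU: Ā=195.6818, payoff=44.2553, prob=0.015241
DUDDUU: Ā=182.3351, payoff=57.6019, prob=0.015241
UUDDUU: Ā=276.7203, payoff=87.4194, prob=0.018289
DDUDUU: Ā=170.9904, payoff=68.9466, prob=0.015241
UDUDUU: Ā=259.5031, payoff=104.6366, prob=0.018289
DUUDUU: Ā=246.1565, payoff=117.9833, prob=0.018289
UUUDUU: Ā=373.5786, payoff=179.0570, prob=0.021947
DDDUUU: Ā=161.3475, payoff=78.5896, prob=0.015241
UDDUUU: Ā=244.8685, payoff=119.2712, prob=0.018289
DUDUUU: Ā=231.5218, payoff=132.6179, prob=0.018289
UUDUUU: Ā=351.3684, payoff=201.2672, prob=0.021947
DDUUUU: Ā=220.1772, payoff=143.9626, prob=0.018289
UDUUUU: Ā=334.1512, payoff=218.4844, prob=0.021947
DUUUUU: Ā=320.8046, payoff=231.8310, prob=0.021947
UUUUUU: Ā=486.8681, payoff=351.8377, prob=0.026336
Price = Σ prob·payoff / R^6 = 64.401686 / 1.677100 = 38.4006

price = 38.4006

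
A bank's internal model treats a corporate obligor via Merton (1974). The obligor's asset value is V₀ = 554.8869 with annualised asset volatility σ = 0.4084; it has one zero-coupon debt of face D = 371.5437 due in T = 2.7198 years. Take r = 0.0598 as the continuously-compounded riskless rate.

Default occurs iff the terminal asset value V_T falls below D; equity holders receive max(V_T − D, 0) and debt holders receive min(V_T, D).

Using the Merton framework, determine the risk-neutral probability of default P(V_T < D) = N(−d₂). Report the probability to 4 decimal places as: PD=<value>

PD=0.3085

Equity is a call on the firm's assets struck at D = 371.5437:
d₁ = [ln(V₀/D) + (r + σ²/2)T] / (σ√T)
   = [ln(554.8869/371.5437) + (0.0598 + 0.5·0.4084²)·2.7198] / (0.4084·√2.7198)
   = [0.401098 + 0.389463] / 0.673526 = 1.173764
d₂ = d₁ − σ√T = 1.173764 − 0.673526 = 0.500238
risk-neutral PD = N(−d₂) = N(-0.500238) = 0.308454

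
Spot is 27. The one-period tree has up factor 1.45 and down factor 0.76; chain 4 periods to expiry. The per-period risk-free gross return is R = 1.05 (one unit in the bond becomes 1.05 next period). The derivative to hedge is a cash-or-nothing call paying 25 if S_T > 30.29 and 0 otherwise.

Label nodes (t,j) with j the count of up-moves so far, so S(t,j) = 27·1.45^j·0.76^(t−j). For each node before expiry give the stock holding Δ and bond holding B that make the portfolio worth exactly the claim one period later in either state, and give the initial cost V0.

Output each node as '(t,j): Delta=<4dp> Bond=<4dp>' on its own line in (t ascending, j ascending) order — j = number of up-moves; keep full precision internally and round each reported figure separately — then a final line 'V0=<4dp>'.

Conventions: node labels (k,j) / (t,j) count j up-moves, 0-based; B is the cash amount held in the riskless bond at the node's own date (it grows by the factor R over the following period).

The replicating-portfolio and risk-neutral prices coincide; use p* = (1.05−0.76)/(1.45−0.76) = 0.4203 for the latter.
Terminal payoffs: V(4,0)=0.0000, V(4,1)=0.0000, V(4,2)=25.0000, V(4,3)=25.0000, V(4,4)=25.0000
(3,0): S=11.8524. Δ = (V_up−V_dn)/(S_up−S_dn) = (0.0000−0.0000)/(17.1859−9.0078) = 0.0000. V = [p*·0.0000 + (1−p*)·0.0000]/1.05 = 0.0000. B = V − Δ·S = 0.0000.
(3,1): S=22.6130. Δ = (V_up−V_dn)/(S_up−S_dn) = (25.0000−0.0000)/(32.7889−17.1859) = 1.6023. V = [p*·25.0000 + (1−p*)·0.0000]/1.05 = 10.0069. B = V − Δ·S = -26.2250.
(3,2): S=43.1433. Δ = (V_up−V_dn)/(S_up−S_dn) = (25.0000−25.0000)/(62.5578−32.7889) = 0.0000. V = [p*·25.0000 + (1−p*)·25.0000]/1.05 = 23.8095. B = V − Δ·S = 23.8095.
(3,3): S=82.3129. Δ = (V_up−V_dn)/(S_up−S_dn) = (25.0000−25.0000)/(119.3537−62.5578) = 0.0000. V = [p*·25.0000 + (1−p*)·25.0000]/1.05 = 23.8095. B = V − Δ·S = 23.8095.
(2,0): S=15.5952. Δ = (V_up−V_dn)/(S_up−S_dn) = (10.0069−0.0000)/(22.6130−11.8524) = 0.9299. V = [p*·10.0069 + (1−p*)·0.0000]/1.05 = 4.0055. B = V − Δ·S = -10.4972.
(2,1): S=29.7540. Δ = (V_up−V_dn)/(S_up−S_dn) = (23.8095−10.0069)/(43.1433−22.6130) = 0.6723. V = [p*·23.8095 + (1−p*)·10.0069]/1.05 = 15.0552. B = V − Δ·S = -4.9486.
(2,2): S=56.7675. Δ = (V_up−V_dn)/(S_up−S_dn) = (23.8095−23.8095)/(82.3129−43.1433) = 0.0000. V = [p*·23.8095 + (1−p*)·23.8095]/1.05 = 22.6757. B = V − Δ·S = 22.6757.
(1,0): S=20.5200. Δ = (V_up−V_dn)/(S_up−S_dn) = (15.0552−4.0055)/(29.7540−15.5952) = 0.7804. V = [p*·15.0552 + (1−p*)·4.0055]/1.05 = 8.2377. B = V − Δ·S = -7.7764.
(1,1): S=39.1500. Δ = (V_up−V_dn)/(S_up−S_dn) = (22.6757−15.0552)/(56.7675−29.7540) = 0.2821. V = [p*·22.6757 + (1−p*)·15.0552]/1.05 = 17.3886. B = V − Δ·S = 6.3444.
(0,0): S=27.0000. Δ = (V_up−V_dn)/(S_up−S_dn) = (17.3886−8.2377)/(39.1500−20.5200) = 0.4912. V = [p*·17.3886 + (1−p*)·8.2377]/1.05 = 11.5083. B = V − Δ·S = -1.7538.
Check: Δ(0,0)·S0 + B(0,0) = 11.5083 = V0.

(0,0): Delta=0.4912 Bond=-1.7538
(1,0): Delta=0.7804 Bond=-7.7764
(1,1): Delta=0.2821 Bond=6.3444
(2,0): Delta=0.9299 Bond=-10.4972
(2,1): Delta=0.6723 Bond=-4.9486
(2,2): Delta=0.0000 Bond=22.6757
(3,0): Delta=0.0000 Bond=0.0000
(3,1): Delta=1.6023 Bond=-26.2250
(3,2): Delta=0.0000 Bond=23.8095
(3,3): Delta=0.0000 Bond=23.8095
V0=11.5083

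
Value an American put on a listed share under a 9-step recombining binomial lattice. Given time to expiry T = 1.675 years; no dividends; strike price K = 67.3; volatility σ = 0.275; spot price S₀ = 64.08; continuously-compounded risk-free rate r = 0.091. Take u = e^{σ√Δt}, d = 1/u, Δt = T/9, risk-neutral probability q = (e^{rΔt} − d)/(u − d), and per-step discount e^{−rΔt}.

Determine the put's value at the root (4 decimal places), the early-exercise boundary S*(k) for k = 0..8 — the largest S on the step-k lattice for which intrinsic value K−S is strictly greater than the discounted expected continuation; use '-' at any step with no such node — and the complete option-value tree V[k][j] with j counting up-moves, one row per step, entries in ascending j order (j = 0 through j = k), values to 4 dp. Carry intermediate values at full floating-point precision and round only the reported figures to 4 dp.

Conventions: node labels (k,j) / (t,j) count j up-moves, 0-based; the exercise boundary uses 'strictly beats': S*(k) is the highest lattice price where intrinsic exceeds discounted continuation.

Δt=0.18611, u=1.12596, d=0.88813, q=0.54219, disc=e^(-rΔt)=0.98321
k=9 terminal: V=max(K-S,0) → 45.2701 39.3707 31.8916 22.4097 10.3886 0.0000 0.0000 0.0000 0.0000 0.0000
k=8: j=0 S=24.8048 intr=42.4952 cont=41.3649 V=42.4952[EX]; j=1 S=31.4473 intr=35.8527 cont=34.7225 V=35.8527[EX]; j=2 S=39.8685 intr=27.4315 cont=26.3013 V=27.4315[EX]; j=3 S=50.5447 intr=16.7553 cont=15.6251 V=16.7553[EX]; j=4 S=64.0800 intr=3.2200 cont=4.6761 V=4.6761[hold]; j=5 S=81.2398 intr=0.0000 cont=0.0000 V=0.0000[hold]; j=6 S=102.9948 intr=0.0000 cont=0.0000 V=0.0000[hold]; j=7 S=130.5756 intr=0.0000 cont=0.0000 V=0.0000[hold]; j=8 S=165.5421 intr=0.0000 cont=0.0000 V=0.0000[hold]  S*(8)=50.5447
k=7: j=0 S=27.9293 intr=39.3707 cont=38.2405 V=39.3707[EX]; j=1 S=35.4084 intr=31.8916 cont=30.7614 V=31.8916[EX]; j=2 S=44.8903 intr=22.4097 cont=21.2795 V=22.4097[EX]; j=3 S=56.9114 intr=10.3886 cont=10.0346 V=10.3886[EX]; j=4 S=72.1516 intr=0.0000 cont=2.1048 V=2.1048[hold]; j=5 S=91.4729 intr=0.0000 cont=0.0000 V=0.0000[hold]; j=6 S=115.9681 intr=0.0000 cont=0.0000 V=0.0000[hold]; j=7 S=147.0230 intr=0.0000 cont=0.0000 V=0.0000[hold]  S*(7)=56.9114
k=6: j=0 S=31.4473 intr=35.8527 cont=34.7225 V=35.8527[EX]; j=1 S=39.8685 intr=27.4315 cont=26.3013 V=27.4315[EX]; j=2 S=50.5447 intr=16.7553 cont=15.6251 V=16.7553[EX]; j=3 S=64.0800 intr=3.2200 cont=5.7981 V=5.7981[hold]; j=4 S=81.2398 intr=0.0000 cont=0.9474 V=0.9474[hold]; j=5 S=102.9948 intr=0.0000 cont=0.0000 V=0.0000[hold]; j=6 S=130.5756 intr=0.0000 cont=0.0000 V=0.0000[hold]  S*(6)=50.5447
k=5: j=0 S=35.4084 intr=31.8916 cont=30.7614 V=31.8916[EX]; j=1 S=44.8903 intr=22.4097 cont=21.2795 V=22.4097[EX]; j=2 S=56.9114 intr=10.3886 cont=10.6328 V=10.6328[hold]; j=3 S=72.1516 intr=0.0000 cont=3.1149 V=3.1149[hold]; j=4 S=91.4729 intr=0.0000 cont=0.4264 V=0.4264[hold]; j=5 S=115.9681 intr=0.0000 cont=0.0000 V=0.0000[hold]  S*(5)=44.8903
k=4: j=0 S=39.8685 intr=27.4315 cont=26.3013 V=27.4315[EX]; j=1 S=50.5447 intr=16.7553 cont=15.7552 V=16.7553[EX]; j=2 S=64.0800 intr=3.2200 cont=6.4465 V=6.4465[hold]; j=3 S=81.2398 intr=0.0000 cont=1.6294 V=1.6294[hold]; j=4 S=102.9948 intr=0.0000 cont=0.1920 V=0.1920[hold]  S*(4)=50.5447
k=3: j=0 S=44.8903 intr=22.4097 cont=21.2795 V=22.4097[EX]; j=1 S=56.9114 intr=10.3886 cont=10.9784 V=10.9784[hold]; j=2 S=72.1516 intr=0.0000 cont=3.7703 V=3.7703[hold]; j=3 S=91.4729 intr=0.0000 cont=0.8358 V=0.8358[hold]  S*(3)=44.8903
k=2: j=0 S=50.5447 intr=16.7553 cont=15.9395 V=16.7553[EX]; j=1 S=64.0800 intr=3.2200 cont=6.9515 V=6.9515[hold]; j=2 S=81.2398 intr=0.0000 cont=2.1426 V=2.1426[hold]  S*(2)=50.5447
k=1: j=0 S=56.9114 intr=10.3886 cont=11.2476 V=11.2476[hold]; j=1 S=72.1516 intr=0.0000 cont=4.2712 V=4.2712[hold]  S*(1)=-
k=0: j=0 S=64.0800 intr=3.2200 cont=7.3397 V=7.3397[hold]  S*(0)=-

price = 7.3397
boundary = - - 50.5447 44.8903 50.5447 44.8903 50.5447 56.9114 50.5447
tree:
7.3397
11.2476 4.2712
16.7553 6.9515 2.1426
22.4097 10.9784 3.7703 0.8358
27.4315 16.7553 6.4465 1.6294 0.1920
31.8916 22.4097 10.6328 3.1149 0.4264 0.0000
35.8527 27.4315 16.7553 5.7981 0.9474 0.0000 0.0000
39.3707 31.8916 22.4097 10.3886 2.1048 0.0000 0.0000 0.0000
42.4952 35.8527 27.4315 16.7553 4.6761 0.0000 0.0000 0.0000 0.0000
45.2701 39.3707 31.8916 22.4097 10.3886 0.0000 0.0000 0.0000 0.0000 0.0000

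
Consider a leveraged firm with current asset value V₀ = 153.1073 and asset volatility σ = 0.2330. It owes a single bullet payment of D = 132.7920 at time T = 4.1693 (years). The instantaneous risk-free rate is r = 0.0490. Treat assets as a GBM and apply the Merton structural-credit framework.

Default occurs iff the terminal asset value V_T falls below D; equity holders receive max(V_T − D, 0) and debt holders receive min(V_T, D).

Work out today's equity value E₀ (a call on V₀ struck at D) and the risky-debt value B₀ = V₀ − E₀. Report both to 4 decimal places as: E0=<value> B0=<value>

E0=53.0537 B0=100.0536

Work the structural quantities from V₀ = 153.1073 against face 132.7920:
d₁ = [ln(V₀/D) + (r + σ²/2)T] / (σ√T)
   = [ln(153.1073/132.7920) + (0.0490 + 0.5·0.2330²)·4.1693] / (0.2330·√4.1693)
   = [0.142355 + 0.317469] / 0.475760 = 0.966506
d₂ = d₁ − σ√T = 0.966506 − 0.475760 = 0.490746
N(d₁) = 0.833104,  N(d₂) = 0.688197,  e^(−rT) = 0.815221
E₀ = V₀·N(d₁) − D·e^(−rT)·N(d₂)
   = 153.1073·0.833104 − 132.7920·0.815221·0.688197 = 53.053692
B₀ = V₀ − E₀ = 153.1073 − 53.053692 = 100.053608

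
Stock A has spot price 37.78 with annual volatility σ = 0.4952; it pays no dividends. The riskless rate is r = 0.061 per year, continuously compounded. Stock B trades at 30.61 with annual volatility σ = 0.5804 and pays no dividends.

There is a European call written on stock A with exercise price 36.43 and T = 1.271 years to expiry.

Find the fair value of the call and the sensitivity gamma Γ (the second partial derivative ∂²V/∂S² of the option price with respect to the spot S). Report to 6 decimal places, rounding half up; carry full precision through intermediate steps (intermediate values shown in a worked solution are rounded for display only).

σ√T = 0.4952·√1.271 = 0.558282
d₁ = (ln(S/K) + (r+σ²/2)T) / (σ√T) = (ln(37.78/36.43) + (0.061+0.4952²/2)·1.271) / 0.558282 = (0.036387 + 0.233370) / 0.558282 = 0.483192
d₂ = d₁ − σ√T = 0.483192 − 0.558282 = -0.075089
e^{−rT} = 0.925398
N(d₁) = 0.685520,  N(d₂) = 0.470072
Call price V = S·N(d₁) − K·e^{−rT}·N(d₂) = 25.898962 − 15.847184 = 10.051778
φ(d₁) = (1/√(2π))·e^{−d₁²/2} = 0.354986
Γ = φ(d₁) / (S·σ·√T) = 0.016830

price = 10.051778
Γ = 0.016830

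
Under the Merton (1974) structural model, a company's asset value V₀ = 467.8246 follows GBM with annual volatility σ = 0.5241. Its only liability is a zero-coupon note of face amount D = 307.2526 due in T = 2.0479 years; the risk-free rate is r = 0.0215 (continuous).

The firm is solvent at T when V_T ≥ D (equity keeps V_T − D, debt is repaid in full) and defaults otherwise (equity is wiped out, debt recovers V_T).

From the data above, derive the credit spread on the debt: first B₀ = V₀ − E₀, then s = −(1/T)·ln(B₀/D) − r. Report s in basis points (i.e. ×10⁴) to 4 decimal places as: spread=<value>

spread=787.0434

With assets at 467.8246 and a single debt payment of 307.2526 at 2.0479 years:
d₁ = [ln(V₀/D) + (r + σ²/2)T] / (σ√T)
   = [ln(467.8246/307.2526) + (0.0215 + 0.5·0.5241²)·2.0479] / (0.5241·√2.0479)
   = [0.420423 + 0.325289] / 0.750013 = 0.994267
d₂ = d₁ − σ√T = 0.994267 − 0.750013 = 0.244254
N(d₁) = 0.839953,  N(d₂) = 0.596483,  e^(−rT) = 0.956925
E₀ = V₀·N(d₁) − D·e^(−rT)·N(d₂)
   = 467.8246·0.839953 − 307.2526·0.956925·0.596483 = 217.574271
B₀ = V₀ − E₀ = 467.8246 − 217.574271 = 250.250329
spread = −(1/T)·ln(B₀/D) − r = −(1/2.0479)·ln(250.250329/307.2526) − 0.0215 = 0.07870434
in basis points: 0.07870434 × 10⁴ = 787.0434 bp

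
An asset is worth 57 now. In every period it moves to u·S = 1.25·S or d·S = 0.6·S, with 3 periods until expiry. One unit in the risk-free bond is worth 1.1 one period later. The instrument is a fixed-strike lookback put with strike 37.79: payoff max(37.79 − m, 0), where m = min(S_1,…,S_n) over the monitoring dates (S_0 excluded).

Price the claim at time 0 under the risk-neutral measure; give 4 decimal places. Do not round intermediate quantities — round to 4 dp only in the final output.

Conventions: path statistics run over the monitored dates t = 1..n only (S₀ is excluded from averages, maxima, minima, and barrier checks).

price = 1.8824

Set p* = 0.7692 (from d < R < u); the path-dependent value is the discounted p*-expectation over all price paths.
Enumerate all 2^3 = 8 price paths (U = up ×1.25, D = down ×0.6); each path with k up-moves has probability p*^k·(1−p*)^(3−k).
DDD: m=12.3120, payoff=25.4780, prob=0.012289
UDD: m=25.6500, payoff=12.1400, prob=0.040965
DUD: m=25.6500, payoff=12.1400, prob=0.040965
UUD: m=53.4375, payoff=0.0000, prob=0.136550
DDU: m=20.5200, payoff=17.2700, prob=0.040965
UDU: m=42.7500, payoff=0.0000, prob=0.136550
DUU: m=34.2000, payoff=3.5900, prob=0.136550
UUU: m=71.2500, payoff=0.0000, prob=0.455166
Price = Σ prob·payoff / R^3 = 2.505419 / 1.331000 = 1.8824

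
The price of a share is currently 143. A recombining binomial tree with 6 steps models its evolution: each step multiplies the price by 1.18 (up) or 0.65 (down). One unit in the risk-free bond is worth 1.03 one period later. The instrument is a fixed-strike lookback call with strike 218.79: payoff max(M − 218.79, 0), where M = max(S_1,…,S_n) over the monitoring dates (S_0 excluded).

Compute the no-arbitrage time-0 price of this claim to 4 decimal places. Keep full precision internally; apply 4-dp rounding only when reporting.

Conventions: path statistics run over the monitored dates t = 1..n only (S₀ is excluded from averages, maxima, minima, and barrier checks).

Under the martingale measure an up-move has probability p* = 0.7170; value the claim as the probability-weighted average of per-path payoffs, discounted 6 periods at R = 1.03.
Enumerate all 2^6 = 64 price paths (U = up ×1.18, D = down ×0.65); each path with k up-moves has probability p*^k·(1−p*)^(6−k).
DDDDDD: M=92.9500, payoff=0.0000, prob=0.000514
UDDDDD: M=168.7400, payoff=0.0000, prob=0.001302
DUDDDD: M=109.6810, payoff=0.0000, prob=0.001302
UUDDDD: M=199.1132, payoff=0.0000, prob=0.003298
DDUDDD: M=92.9500, payoff=0.0000, prob=0.001302
UDUDDD: M=168.7400, payoff=0.0000, prob=0.003298
DUUDDD: M=129.4236, payoff=0.0000, prob=0.003298
UUUDDD: M=234.9536, payoff=16.1636, prob=0.008355
DDDUDD: M=92.9500, payoff=0.0000, prob=0.001302
UDDUDD: M=168.7400, payoff=0.0000, prob=0.003298
DUDUDD: M=109.6810, payoff=0.0000, prob=0.003298
UUDUDD: M=199.1132, payoff=0.0000, prob=0.008355
DDUUDD: M=92.9500, payoff=0.0000, prob=0.003298
UDUUDD: M=168.7400, payoff=0.0000, prob=0.008355
DUUUDD: M=152.7198, payoff=0.0000, prob=0.008355
UUUUDD: M=277.2452, payoff=58.4552, prob=0.021167
DDDDUD: M=92.9500, payoff=0.0000, prob=0.001302
UDDDUD: M=168.7400, payoff=0.0000, prob=0.003298
DUDDUD: M=109.6810, payoff=0.0000, prob=0.003298
UUDDUD: M=199.1132, payoff=0.0000, prob=0.008355
DDUDUD: M=92.9500, payoff=0.0000, prob=0.003298
UDUDUD: M=168.7400, payoff=0.0000, prob=0.008355
DUUDUD: M=129.4236, payoff=0.0000, prob=0.008355
UUUDUD: M=234.9536, payoff=16.1636, prob=0.021167
DDDUUD: M=92.9500, payoff=0.0000, prob=0.003298
UDDUUD: M=168.7400, payoff=0.0000, prob=0.008355
DUDUUD: M=109.6810, payoff=0.0000, prob=0.008355
UUDUUD: M=199.1132, payoff=0.0000, prob=0.021167
DDUUUD: M=99.2679, payoff=0.0000, prob=0.008355
UDUUUD: M=180.2094, payoff=0.0000, prob=0.021167
DUUUUD: M=180.2094, payoff=0.0000, prob=0.021167
UUUUUD: M=327.1494, payoff=108.3594, prob=0.053623
DDDDDU: M=92.9500, payoff=0.0000, prob=0.001302
UDDDDU: M=168.7400, payoff=0.0000, prob=0.003298
DUDDDU: M=109.6810, payoff=0.0000, prob=0.003298
UUDDDU: M=199.1132, payoff=0.0000, prob=0.008355
DDUDDU: M=92.9500, payoff=0.0000, prob=0.003298
UDUDDU: M=168.7400, payoff=0.0000, prob=0.008355
DUUDDU: M=129.4236, payoff=0.0000, prob=0.008355
UUUDDU: M=234.9536, payoff=16.1636, prob=0.021167
DDDUDU: M=92.9500, payoff=0.0000, prob=0.003298
UDDUDU: M=168.7400, payoff=0.0000, prob=0.008355
DUDUDU: M=109.6810, payoff=0.0000, prob=0.008355
UUDUDU: M=199.1132, payoff=0.0000, prob=0.021167
DDUUDU: M=92.9500, payoff=0.0000, prob=0.008355
UDUUDU: M=168.7400, payoff=0.0000, prob=0.021167
DUUUDU: M=152.7198, payoff=0.0000, prob=0.021167
UUUUDU: M=277.2452, payoff=58.4552, prob=0.053623
DDDDUU: M=92.9500, payoff=0.0000, prob=0.003298
UDDDUU: M=168.7400, payoff=0.0000, prob=0.008355
DUDDUU: M=109.6810, payoff=0.0000, prob=0.008355
UUDDUU: M=199.1132, payoff=0.0000, prob=0.021167
DDUDUU: M=92.9500, payoff=0.0000, prob=0.008355
UDUDUU: M=168.7400, payoff=0.0000, prob=0.021167
DUUDUU: M=129.4236, payoff=0.0000, prob=0.021167
UUUDUU: M=234.9536, payoff=16.1636, prob=0.053623
DDDUUU: M=92.9500, payoff=0.0000, prob=0.008355
UDDUUU: M=168.7400, payoff=0.0000, prob=0.021167
DUDUUU: M=117.1361, payoff=0.0000, prob=0.021167
UUDUUU: M=212.6471, payoff=0.0000, prob=0.053623
DDUUUU: M=117.1361, payoff=0.0000, prob=0.021167
UDUUUU: M=212.6471, payoff=0.0000, prob=0.053623
DUUUUU: M=212.6471, payoff=0.0000, prob=0.053623
UUUUUU: M=386.0362, payoff=167.2462, prob=0.135846
Price = Σ prob·payoff / R^6 = 34.588266 / 1.194052 = 28.9671

price = 28.9671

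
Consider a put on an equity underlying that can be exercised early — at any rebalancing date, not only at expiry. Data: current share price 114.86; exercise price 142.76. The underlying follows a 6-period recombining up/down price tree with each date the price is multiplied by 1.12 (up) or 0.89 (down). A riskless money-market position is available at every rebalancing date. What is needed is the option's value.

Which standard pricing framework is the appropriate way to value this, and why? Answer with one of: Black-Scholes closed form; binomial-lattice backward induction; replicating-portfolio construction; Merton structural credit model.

framework: binomial-lattice backward induction

Key observation: with exercise allowed before expiry on a discrete up/down model (6 steps from spot 114.86), the strike-142.76 put's value must be rolled back through the tree testing early exercise at each node.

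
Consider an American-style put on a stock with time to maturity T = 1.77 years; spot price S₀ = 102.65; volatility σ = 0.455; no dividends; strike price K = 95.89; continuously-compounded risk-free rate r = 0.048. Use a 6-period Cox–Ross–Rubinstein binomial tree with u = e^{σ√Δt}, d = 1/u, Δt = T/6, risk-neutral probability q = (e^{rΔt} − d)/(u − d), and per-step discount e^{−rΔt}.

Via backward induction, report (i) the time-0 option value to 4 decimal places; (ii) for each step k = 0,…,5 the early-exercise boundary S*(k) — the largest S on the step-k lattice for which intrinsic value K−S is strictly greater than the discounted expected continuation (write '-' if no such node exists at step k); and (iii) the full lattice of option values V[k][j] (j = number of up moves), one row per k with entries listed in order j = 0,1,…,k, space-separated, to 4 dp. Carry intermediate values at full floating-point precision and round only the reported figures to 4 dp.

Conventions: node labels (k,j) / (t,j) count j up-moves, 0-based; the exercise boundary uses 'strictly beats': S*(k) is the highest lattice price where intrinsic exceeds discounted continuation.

price = 16.7084
boundary = - - - 48.9080 62.6190 48.9080
tree:
16.7084
24.5001 8.3289
34.6835 13.6297 2.5356
46.9820 21.7109 4.8259 0.0000
57.6909 33.2710 9.1848 0.0000 0.0000
66.0550 46.9820 17.4811 0.0000 0.0000 0.0000
72.5876 57.6909 33.2710 0.0000 0.0000 0.0000 0.0000

Δt=0.29500, u=1.28034, d=0.78104, q=0.46709, disc=e^(-rΔt)=0.98594
k=6 terminal: V=max(K-S,0) → 72.5876 57.6909 33.2710 0.0000 0.0000 0.0000 0.0000
k=5: j=0 S=29.8350 intr=66.0550 cont=64.7067 V=66.0550[EX]; j=1 S=48.9080 intr=46.9820 cont=45.6338 V=46.9820[EX]; j=2 S=80.1738 intr=15.7162 cont=17.4811 V=17.4811[hold]; j=3 S=131.4272 intr=0.0000 cont=0.0000 V=0.0000[hold]; j=4 S=215.4459 intr=0.0000 cont=0.0000 V=0.0000[hold]; j=5 S=353.1760 intr=0.0000 cont=0.0000 V=0.0000[hold]  S*(5)=48.9080
k=4: j=0 S=38.1991 intr=57.6909 cont=56.3427 V=57.6909[EX]; j=1 S=62.6190 intr=33.2710 cont=32.7356 V=33.2710[EX]; j=2 S=102.6500 intr=0.0000 cont=9.1848 V=9.1848[hold]; j=3 S=168.2720 intr=0.0000 cont=0.0000 V=0.0000[hold]; j=4 S=275.8447 intr=0.0000 cont=0.0000 V=0.0000[hold]  S*(4)=62.6190
k=3: j=0 S=48.9080 intr=46.9820 cont=45.6338 V=46.9820[EX]; j=1 S=80.1738 intr=15.7162 cont=21.7109 V=21.7109[hold]; j=2 S=131.4272 intr=0.0000 cont=4.8259 V=4.8259[hold]; j=3 S=215.4459 intr=0.0000 cont=0.0000 V=0.0000[hold]  S*(3)=48.9080
k=2: j=0 S=62.6190 intr=33.2710 cont=34.6835 V=34.6835[hold]; j=1 S=102.6500 intr=0.0000 cont=13.6297 V=13.6297[hold]; j=2 S=168.2720 intr=0.0000 cont=2.5356 V=2.5356[hold]  S*(2)=-
k=1: j=0 S=80.1738 intr=15.7162 cont=24.5001 V=24.5001[hold]; j=1 S=131.4272 intr=0.0000 cont=8.3289 V=8.3289[hold]  S*(1)=-
k=0: j=0 S=102.6500 intr=0.0000 cont=16.7084 V=16.7084[hold]  S*(0)=-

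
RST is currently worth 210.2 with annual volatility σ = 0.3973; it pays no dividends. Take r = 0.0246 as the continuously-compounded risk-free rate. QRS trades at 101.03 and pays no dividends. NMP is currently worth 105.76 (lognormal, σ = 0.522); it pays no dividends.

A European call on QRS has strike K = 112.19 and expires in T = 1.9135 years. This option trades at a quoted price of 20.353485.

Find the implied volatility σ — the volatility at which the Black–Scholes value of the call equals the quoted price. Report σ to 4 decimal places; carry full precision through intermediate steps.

sigma = 0.4102

At σ = 0.4102 the Black–Scholes value reproduces the quote:
σ√T = 0.4102·√1.9135 = 0.567427
d₁ = (ln(S/K) + (r+σ²/2)T) / (σ√T) = (ln(101.03/112.19) + (0.0246+0.4102²/2)·1.9135) / 0.567427 = (-0.104776 + 0.208059) / 0.567427 = 0.182019
d₂ = d₁ − σ√T = 0.182019 − 0.567427 = -0.385408
e^{−rT} = 0.954019
N(d₁) = 0.572216,  N(d₂) = 0.349968
V = S·N(d₁) − K·e^{−rT}·N(d₂) = 57.810984 − 37.457500 = 20.353485 (the observed quote) — the price is monotone increasing in volatility, hence this σ is the only solution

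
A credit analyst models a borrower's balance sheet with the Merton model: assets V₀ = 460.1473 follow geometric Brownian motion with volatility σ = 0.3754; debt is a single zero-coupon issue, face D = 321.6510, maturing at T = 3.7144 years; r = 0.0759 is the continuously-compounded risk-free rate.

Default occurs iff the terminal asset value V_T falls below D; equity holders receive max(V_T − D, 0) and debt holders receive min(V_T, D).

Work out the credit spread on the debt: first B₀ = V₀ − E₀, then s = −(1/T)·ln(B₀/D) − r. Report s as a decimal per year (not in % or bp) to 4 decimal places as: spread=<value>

spread=0.0280

Work the structural quantities from V₀ = 460.1473 against face 321.6510:
d₁ = [ln(V₀/D) + (r + σ²/2)T] / (σ√T)
   = [ln(460.1473/321.6510) + (0.0759 + 0.5·0.3754²)·3.7144] / (0.3754·√3.7144)
   = [0.358080 + 0.543649] / 0.723500 = 1.246342
d₂ = d₁ − σ√T = 1.246342 − 0.723500 = 0.522842
N(d₁) = 0.893681,  N(d₂) = 0.699458,  e^(−rT) = 0.754332
E₀ = V₀·N(d₁) − D·e^(−rT)·N(d₂)
   = 460.1473·0.893681 − 321.6510·0.754332·0.699458 = 241.514138
B₀ = V₀ − E₀ = 460.1473 − 241.514138 = 218.633162
spread = −(1/T)·ln(B₀/D) − r = −(1/3.7144)·ln(218.633162/321.6510) − 0.0759 = 0.02803922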